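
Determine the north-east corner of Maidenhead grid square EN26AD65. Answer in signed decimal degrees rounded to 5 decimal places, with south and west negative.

46.15000, -95.94167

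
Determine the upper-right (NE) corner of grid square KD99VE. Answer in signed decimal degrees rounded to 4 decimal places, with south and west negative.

-50.7917, 39.8333

Field K=10, D=3: +10·20° lon, +3·10° lat → SW at lon 20°, lat -60°.
Square 9, 9: +9·2° lon, +9·1° lat → SW at lon 38°, lat -51°.
Subsquare v=21, e=4: +21·0.0833333° lon, +4·0.0416667° lat → SW at lon 39.75°, lat -50.8333°.
Cell spans 0.0833333° lon × 0.0416667° lat. NE corner is SW corner plus one full cell.
latitude -50.7917, longitude 39.8333.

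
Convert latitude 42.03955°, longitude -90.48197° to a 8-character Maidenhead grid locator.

EN42sa29

Shift to the Maidenhead origin (180°W, 90°S): lon 89.51803, lat 132.03955.
Field: lon ⌊89.51803/20⌋ = 4 → E; lat ⌊132.03955/10⌋ = 13 → N.
Square: lon ⌊9.51803/2⌋ = 4; lat ⌊2.03955/1⌋ = 2.
Subsquare: lon ⌊1.51803/0.0833333⌋ = 18 → s; lat ⌊0.03955/0.0416667⌋ = 0 → a.
Extended square: lon ⌊0.01803/0.00833333⌋ = 2; lat ⌊0.03955/0.00416667⌋ = 9.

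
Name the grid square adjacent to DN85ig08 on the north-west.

DN85hg99

Longitude extended square 0; −1 → -1, wraps to 9, carry into subsquare.
Longitude subsquare i = 8; −1 → 7 = h.
Latitude extended square 8; +1 → 9.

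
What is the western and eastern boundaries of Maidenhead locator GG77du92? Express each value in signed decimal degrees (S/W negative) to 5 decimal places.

Field G=6, G=6: +6·20° lon, +6·10° lat → SW at lon -60°, lat -30°.
Square 7, 7: +7·2° lon, +7·1° lat → SW at lon -46°, lat -23°.
Subsquare d=3, u=20: +3·0.0833333° lon, +20·0.0416667° lat → SW at lon -45.75°, lat -22.1667°.
Extended square 9, 2: +9·0.00833333° lon, +2·0.00416667° lat → SW at lon -45.675°, lat -22.1583°.
Cell spans 0.00833333° lon × 0.00416667° lat.
west -45.67500, east -45.66667.

-45.67500, -45.66667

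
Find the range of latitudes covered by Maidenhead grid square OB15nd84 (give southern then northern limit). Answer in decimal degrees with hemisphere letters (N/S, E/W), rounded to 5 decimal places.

Field O=14, B=1: +14·20° lon, +1·10° lat → SW at lon 100°, lat -80°.
Square 1, 5: +1·2° lon, +5·1° lat → SW at lon 102°, lat -75°.
Subsquare n=13, d=3: +13·0.0833333° lon, +3·0.0416667° lat → SW at lon 103.083°, lat -74.875°.
Extended square 8, 4: +8·0.00833333° lon, +4·0.00416667° lat → SW at lon 103.15°, lat -74.8583°.
Cell spans 0.00833333° lon × 0.00416667° lat.
south 74.85833° S, north 74.85417° S.

74.85833° S, 74.85417° S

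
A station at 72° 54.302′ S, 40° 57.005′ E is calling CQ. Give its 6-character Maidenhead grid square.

Offset from 180°W / 90°S: lon 220.9501°, lat 17.0950°.
Field: 220.9501/20 → 11 → L, 17.0950/10 → 1 → B; chars LB.
Square: 0.9501/2 → 0, 7.0950/1 → 7; chars 07.
Subsquare: 0.9501/0.0833333 → 11 → l, 0.0950/0.0416667 → 2 → c; chars lc.

LB07lc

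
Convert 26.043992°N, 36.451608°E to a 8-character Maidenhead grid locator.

KL86fb40

Add 180° to longitude and 90° to latitude: 216.45161, 116.04399.
Field (20°×10°, letters A–R): lon ⌊216.45161/20⌋ = 10 → K; lat ⌊116.04399/10⌋ = 11 → L.
Square (2°×1°, digits 0–9): lon ⌊16.45161/2⌋ = 8; lat ⌊6.04399/1⌋ = 6.
Subsquare (5′×2.5′, letters a–x): lon ⌊0.45161/0.0833333⌋ = 5 → f; lat ⌊0.04399/0.0416667⌋ = 1 → b.
Extended square (30″×15″, digits 0–9): lon ⌊0.03494/0.00833333⌋ = 4; lat ⌊0.00233/0.00416667⌋ = 0.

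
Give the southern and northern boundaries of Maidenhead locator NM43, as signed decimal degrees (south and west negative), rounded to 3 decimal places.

Field N=13, M=12: +13·20° lon, +12·10° lat → SW at lon 80°, lat 30°.
Square 4, 3: +4·2° lon, +3·1° lat → SW at lon 88°, lat 33°.
Cell spans 2° lon × 1° lat.
south 33.000, north 34.000.

33.000, 34.000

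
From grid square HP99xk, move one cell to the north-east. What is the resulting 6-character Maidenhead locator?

IP09al

Longitude subsquare x = 23; +1 → 24, wraps to 0 = a, carry into square.
Longitude square 9; +1 → 10, wraps to 0, carry into field.
Longitude field H = 7; +1 → 8 = I.
Latitude subsquare k = 10; +1 → 11 = l.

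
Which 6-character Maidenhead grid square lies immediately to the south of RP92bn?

Latitude subsquare n = 13; −1 → 12 = m.
The longitude characters are unchanged.

RP92bm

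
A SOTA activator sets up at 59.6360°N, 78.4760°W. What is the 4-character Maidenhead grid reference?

FO09

Offset from 180°W / 90°S: lon 101.52°, lat 149.64°.
Field: 101.52/20 → 5 → F, 149.64/10 → 14 → O; chars FO.
Square: 1.52/2 → 0, 9.64/1 → 9; chars 09.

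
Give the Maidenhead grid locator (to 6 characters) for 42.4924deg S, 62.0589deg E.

Offset from 180°W / 90°S: lon 242.0589°, lat 47.5076°.
Field: 242.0589/20 → 12 → M, 47.5076/10 → 4 → E; chars ME.
Square: 2.0589/2 → 1, 7.5076/1 → 7; chars 17.
Subsquare: 0.0589/0.0833333 → 0 → a, 0.5076/0.0416667 → 12 → m; chars am.

ME17am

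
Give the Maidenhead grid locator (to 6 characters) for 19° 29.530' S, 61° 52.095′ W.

FH90bm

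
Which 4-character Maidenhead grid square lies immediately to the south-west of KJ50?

Longitude square 5; −1 → 4.
Latitude square 0; −1 → -1, wraps to 9, carry into field.
Latitude field J = 9; −1 → 8 = I.

KI49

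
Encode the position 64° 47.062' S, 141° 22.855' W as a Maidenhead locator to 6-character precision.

BC95hf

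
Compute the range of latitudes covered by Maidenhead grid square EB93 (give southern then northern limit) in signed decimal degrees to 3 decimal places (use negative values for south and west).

Field E=4, B=1: +4·20° lon, +1·10° lat → SW at lon -100°, lat -80°.
Square 9, 3: +9·2° lon, +3·1° lat → SW at lon -82°, lat -77°.
Cell spans 2° lon × 1° lat.
south -77.000, north -76.000.

-77.000, -76.000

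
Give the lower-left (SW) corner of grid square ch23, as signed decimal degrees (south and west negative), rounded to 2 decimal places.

-17.00, -136.00

Field C=2, H=7: +2·20° lon, +7·10° lat → SW at lon -140°, lat -20°.
Square 2, 3: +2·2° lon, +3·1° lat → SW at lon -136°, lat -17°.
latitude -17.00, longitude -136.00.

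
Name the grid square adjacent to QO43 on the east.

QO53

Longitude square 4; +1 → 5.
The latitude characters are unchanged.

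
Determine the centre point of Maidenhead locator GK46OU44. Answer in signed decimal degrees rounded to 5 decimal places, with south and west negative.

16.85208, -50.79583

Field G=6, K=10: +6·20° lon, +10·10° lat → SW at lon -60°, lat 10°.
Square 4, 6: +4·2° lon, +6·1° lat → SW at lon -52°, lat 16°.
Subsquare o=14, u=20: +14·0.0833333° lon, +20·0.0416667° lat → SW at lon -50.8333°, lat 16.8333°.
Extended square 4, 4: +4·0.00833333° lon, +4·0.00416667° lat → SW at lon -50.8°, lat 16.85°.
Cell spans 0.00833333° lon × 0.00416667° lat. Centre is SW corner plus half of each.
latitude 16.85208, longitude -50.79583.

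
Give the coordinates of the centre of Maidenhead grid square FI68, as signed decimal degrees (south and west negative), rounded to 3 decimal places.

Field F=5, I=8: +5·20° lon, +8·10° lat → SW at lon -80°, lat -10°.
Square 6, 8: +6·2° lon, +8·1° lat → SW at lon -68°, lat -2°.
Cell spans 2° lon × 1° lat. Centre is SW corner plus half of each.
latitude -1.500, longitude -67.000.

-1.500, -67.000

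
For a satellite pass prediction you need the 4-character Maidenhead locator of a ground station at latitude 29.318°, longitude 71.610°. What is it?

Shift to the Maidenhead origin (180°W, 90°S): lon 251.61, lat 119.32.
Field (20°×10°, letters A–R): 251.61/20 → 12 → M, 119.32/10 → 11 → L; chars ML.
Square (2°×1°, digits 0–9): 11.61/2 → 5, 9.32/1 → 9; chars 59.

ML59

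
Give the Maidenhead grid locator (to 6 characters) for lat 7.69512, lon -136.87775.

Shift to the Maidenhead origin (180°W, 90°S): lon 43.1223, lat 97.6951.
Field: 43.1223/20 → 2 → C, 97.6951/10 → 9 → J; chars CJ.
Square: 3.1223/2 → 1, 7.6951/1 → 7; chars 17.
Subsquare: 1.1223/0.0833333 → 13 → n, 0.6951/0.0416667 → 16 → q; chars nq.

CJ17nq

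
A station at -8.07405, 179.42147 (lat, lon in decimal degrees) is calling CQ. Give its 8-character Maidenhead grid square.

RI91rw02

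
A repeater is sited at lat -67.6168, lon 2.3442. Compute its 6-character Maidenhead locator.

JC12ej

Add 180° to longitude and 90° to latitude: 182.3442, 22.3832.
Field (20°×10°, letters A–R): 182.3442/20 → 9 → J, 22.3832/10 → 2 → C; chars JC.
Square (2°×1°, digits 0–9): 2.3442/2 → 1, 2.3832/1 → 2; chars 12.
Subsquare (5′×2.5′, letters a–x): 0.3442/0.0833333 → 4 → e, 0.3832/0.0416667 → 9 → j; chars ej.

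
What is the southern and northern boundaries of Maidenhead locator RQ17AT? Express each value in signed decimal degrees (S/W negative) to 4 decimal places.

Field R=17, Q=16: +17·20° lon, +16·10° lat → SW at lon 160°, lat 70°.
Square 1, 7: +1·2° lon, +7·1° lat → SW at lon 162°, lat 77°.
Subsquare a=0, t=19: +0·0.0833333° lon, +19·0.0416667° lat → SW at lon 162°, lat 77.7917°.
Cell spans 0.0833333° lon × 0.0416667° lat.
south 77.7917, north 77.8333.

77.7917, 77.8333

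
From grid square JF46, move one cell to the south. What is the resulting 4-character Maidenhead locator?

JF45

Latitude square 6; −1 → 5.
The longitude characters are unchanged.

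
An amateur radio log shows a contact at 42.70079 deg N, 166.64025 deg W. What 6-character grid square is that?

AN62qq

Add 180° to longitude and 90° to latitude: 13.3597, 132.7008.
Field: 13.3597/20 → 0 → A, 132.7008/10 → 13 → N; chars AN.
Square: 13.3597/2 → 6, 2.7008/1 → 2; chars 62.
Subsquare: 1.3597/0.0833333 → 16 → q, 0.7008/0.0416667 → 16 → q; chars qq.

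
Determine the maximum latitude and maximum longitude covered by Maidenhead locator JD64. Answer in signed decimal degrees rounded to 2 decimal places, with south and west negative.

-55.00, 14.00

Field J=9, D=3: +9·20° lon, +3·10° lat → SW at lon 0°, lat -60°.
Square 6, 4: +6·2° lon, +4·1° lat → SW at lon 12°, lat -56°.
Cell spans 2° lon × 1° lat. NE corner is SW corner plus one full cell.
latitude -55.00, longitude 14.00.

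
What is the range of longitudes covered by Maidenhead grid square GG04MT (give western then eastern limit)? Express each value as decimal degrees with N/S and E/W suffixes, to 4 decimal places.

Field G=6, G=6: +6·20° lon, +6·10° lat → SW at lon -60°, lat -30°.
Square 0, 4: +0·2° lon, +4·1° lat → SW at lon -60°, lat -26°.
Subsquare m=12, t=19: +12·0.0833333° lon, +19·0.0416667° lat → SW at lon -59°, lat -25.2083°.
Cell spans 0.0833333° lon × 0.0416667° lat.
west 59.0000° W, east 58.9167° W.

59.0000° W, 58.9167° W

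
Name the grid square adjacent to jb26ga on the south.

Latitude subsquare a = 0; −1 → -1, wraps to 23 = x, carry into square.
Latitude square 6; −1 → 5.
The longitude characters are unchanged.

JB25gx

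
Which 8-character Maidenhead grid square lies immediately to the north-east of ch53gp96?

CH53hp07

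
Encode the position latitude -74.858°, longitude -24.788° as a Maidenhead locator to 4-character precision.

Shift to the Maidenhead origin (180°W, 90°S): lon 155.21, lat 15.14.
Field (20°×10°, letters A–R): 155.21/20 → 7 → H, 15.14/10 → 1 → B; chars HB.
Square (2°×1°, digits 0–9): 15.21/2 → 7, 5.14/1 → 5; chars 75.

HB75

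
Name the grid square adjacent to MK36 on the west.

MK26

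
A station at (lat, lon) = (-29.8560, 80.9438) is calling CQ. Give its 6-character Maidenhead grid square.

NG00ld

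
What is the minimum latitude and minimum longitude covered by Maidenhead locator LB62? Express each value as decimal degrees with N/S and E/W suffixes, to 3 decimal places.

78.000° S, 52.000° E

Field L=11, B=1: +11·20° lon, +1·10° lat → SW at lon 40°, lat -80°.
Square 6, 2: +6·2° lon, +2·1° lat → SW at lon 52°, lat -78°.
latitude 78.000° S, longitude 52.000° E.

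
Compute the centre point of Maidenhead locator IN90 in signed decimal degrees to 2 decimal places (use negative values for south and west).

Field I=8, N=13: +8·20° lon, +13·10° lat → SW at lon -20°, lat 40°.
Square 9, 0: +9·2° lon, +0·1° lat → SW at lon -2°, lat 40°.
Cell spans 2° lon × 1° lat. Centre is SW corner plus half of each.
latitude 40.50, longitude -1.00.

40.50, -1.00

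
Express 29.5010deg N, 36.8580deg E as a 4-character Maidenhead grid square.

Add 180° to longitude and 90° to latitude: 216.86, 119.50.
Field: lon ⌊216.86/20⌋ = 10 → K; lat ⌊119.50/10⌋ = 11 → L.
Square: lon ⌊16.86/2⌋ = 8; lat ⌊9.50/1⌋ = 9.

KL89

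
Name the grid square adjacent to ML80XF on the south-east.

ML90ae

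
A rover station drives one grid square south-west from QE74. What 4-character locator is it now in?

Longitude square 7; −1 → 6.
Latitude square 4; −1 → 3.

QE63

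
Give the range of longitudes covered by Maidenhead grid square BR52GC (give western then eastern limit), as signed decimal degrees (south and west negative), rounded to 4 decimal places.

-149.5000, -149.4167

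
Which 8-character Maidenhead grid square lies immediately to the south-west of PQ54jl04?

PQ54il93

Longitude extended square 0; −1 → -1, wraps to 9, carry into subsquare.
Longitude subsquare j = 9; −1 → 8 = i.
Latitude extended square 4; −1 → 3.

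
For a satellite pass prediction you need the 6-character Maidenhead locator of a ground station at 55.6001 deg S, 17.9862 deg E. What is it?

JD84xj

Shift to the Maidenhead origin (180°W, 90°S): lon 197.9862, lat 34.3999.
Field: lon ⌊197.9862/20⌋ = 9 → J; lat ⌊34.3999/10⌋ = 3 → D.
Square: lon ⌊17.9862/2⌋ = 8; lat ⌊4.3999/1⌋ = 4.
Subsquare: lon ⌊1.9862/0.0833333⌋ = 23 → x; lat ⌊0.3999/0.0416667⌋ = 9 → j.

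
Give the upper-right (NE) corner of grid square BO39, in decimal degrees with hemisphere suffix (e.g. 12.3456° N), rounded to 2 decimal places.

60.00° N, 152.00° W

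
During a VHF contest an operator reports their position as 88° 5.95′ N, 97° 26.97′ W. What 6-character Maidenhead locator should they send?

ER18gc

Shift to the Maidenhead origin (180°W, 90°S): lon 82.5505, lat 178.0992.
Field: 82.5505/20 → 4 → E, 178.0992/10 → 17 → R; chars ER.
Square: 2.5505/2 → 1, 8.0992/1 → 8; chars 18.
Subsquare: 0.5505/0.0833333 → 6 → g, 0.0992/0.0416667 → 2 → c; chars gc.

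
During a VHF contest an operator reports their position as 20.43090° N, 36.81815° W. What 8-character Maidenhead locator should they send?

Offset from 180°W / 90°S: lon 143.18185°, lat 110.43090°.
Field (20°×10°, letters A–R): lon ⌊143.18185/20⌋ = 7 → H; lat ⌊110.43090/10⌋ = 11 → L.
Square (2°×1°, digits 0–9): lon ⌊3.18185/2⌋ = 1; lat ⌊0.43090/1⌋ = 0.
Subsquare (5′×2.5′, letters a–x): lon ⌊1.18185/0.0833333⌋ = 14 → o; lat ⌊0.43090/0.0416667⌋ = 10 → k.
Extended square (30″×15″, digits 0–9): lon ⌊0.01518/0.00833333⌋ = 1; lat ⌊0.01423/0.00416667⌋ = 3.

HL10ok13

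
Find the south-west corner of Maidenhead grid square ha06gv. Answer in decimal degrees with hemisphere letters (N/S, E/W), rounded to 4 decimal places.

83.1250° S, 39.5000° W

Field H=7, A=0: +7·20° lon, +0·10° lat → SW at lon -40°, lat -90°.
Square 0, 6: +0·2° lon, +6·1° lat → SW at lon -40°, lat -84°.
Subsquare g=6, v=21: +6·0.0833333° lon, +21·0.0416667° lat → SW at lon -39.5°, lat -83.125°.
latitude 83.1250° S, longitude 39.5000° W.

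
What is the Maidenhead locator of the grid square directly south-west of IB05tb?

IB05sa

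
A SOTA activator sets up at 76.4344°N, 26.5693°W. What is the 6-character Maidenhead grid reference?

Shift to the Maidenhead origin (180°W, 90°S): lon 153.4307, lat 166.4344.
Field (20°×10°, letters A–R): lon ⌊153.4307/20⌋ = 7 → H; lat ⌊166.4344/10⌋ = 16 → Q.
Square (2°×1°, digits 0–9): lon ⌊13.4307/2⌋ = 6; lat ⌊6.4344/1⌋ = 6.
Subsquare (5′×2.5′, letters a–x): lon ⌊1.4307/0.0833333⌋ = 17 → r; lat ⌊0.4344/0.0416667⌋ = 10 → k.

HQ66rk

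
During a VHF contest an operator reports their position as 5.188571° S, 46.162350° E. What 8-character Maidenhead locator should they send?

LI34bt94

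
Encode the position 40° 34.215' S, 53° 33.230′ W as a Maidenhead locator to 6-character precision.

Add 180° to longitude and 90° to latitude: 126.4462, 49.4297.
Field: lon ⌊126.4462/20⌋ = 6 → G; lat ⌊49.4297/10⌋ = 4 → E.
Square: lon ⌊6.4462/2⌋ = 3; lat ⌊9.4297/1⌋ = 9.
Subsquare: lon ⌊0.4462/0.0833333⌋ = 5 → f; lat ⌊0.4297/0.0416667⌋ = 10 → k.

GE39fk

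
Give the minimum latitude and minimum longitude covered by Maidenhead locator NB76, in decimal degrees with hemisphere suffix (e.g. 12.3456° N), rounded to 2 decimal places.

Field N=13, B=1: +13·20° lon, +1·10° lat → SW at lon 80°, lat -80°.
Square 7, 6: +7·2° lon, +6·1° lat → SW at lon 94°, lat -74°.
latitude 74.00° S, longitude 94.00° E.

74.00° S, 94.00° E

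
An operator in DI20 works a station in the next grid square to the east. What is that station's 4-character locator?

DI30

Longitude square 2; +1 → 3.
The latitude characters are unchanged.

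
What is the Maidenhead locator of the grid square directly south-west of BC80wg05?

Longitude extended square 0; −1 → -1, wraps to 9, carry into subsquare.
Longitude subsquare w = 22; −1 → 21 = v.
Latitude extended square 5; −1 → 4.

BC80vg94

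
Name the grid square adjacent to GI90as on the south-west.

GI80xr

Longitude subsquare a = 0; −1 → -1, wraps to 23 = x, carry into square.
Longitude square 9; −1 → 8.
Latitude subsquare s = 18; −1 → 17 = r.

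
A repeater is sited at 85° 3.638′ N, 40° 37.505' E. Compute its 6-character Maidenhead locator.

LR05hb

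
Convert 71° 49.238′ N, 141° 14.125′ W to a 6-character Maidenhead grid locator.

BQ91jt

Offset from 180°W / 90°S: lon 38.7646°, lat 161.8206°.
Field (20°×10°, letters A–R): lon ⌊38.7646/20⌋ = 1 → B; lat ⌊161.8206/10⌋ = 16 → Q.
Square (2°×1°, digits 0–9): lon ⌊18.7646/2⌋ = 9; lat ⌊1.8206/1⌋ = 1.
Subsquare (5′×2.5′, letters a–x): lon ⌊0.7646/0.0833333⌋ = 9 → j; lat ⌊0.8206/0.0416667⌋ = 19 → t.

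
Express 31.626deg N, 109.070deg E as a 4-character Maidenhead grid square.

OM41

Add 180° to longitude and 90° to latitude: 289.07, 121.63.
Field: 289.07/20 → 14 → O, 121.63/10 → 12 → M; chars OM.
Square: 9.07/2 → 4, 1.63/1 → 1; chars 41.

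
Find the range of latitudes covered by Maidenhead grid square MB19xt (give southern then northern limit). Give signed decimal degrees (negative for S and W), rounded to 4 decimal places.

-70.2083, -70.1667

Field M=12, B=1: +12·20° lon, +1·10° lat → SW at lon 60°, lat -80°.
Square 1, 9: +1·2° lon, +9·1° lat → SW at lon 62°, lat -71°.
Subsquare x=23, t=19: +23·0.0833333° lon, +19·0.0416667° lat → SW at lon 63.9167°, lat -70.2083°.
Cell spans 0.0833333° lon × 0.0416667° lat.
south -70.2083, north -70.1667.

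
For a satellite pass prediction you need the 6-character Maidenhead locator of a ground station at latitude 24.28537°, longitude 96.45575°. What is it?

Add 180° to longitude and 90° to latitude: 276.4557, 114.2854.
Field: 276.4557/20 → 13 → N, 114.2854/10 → 11 → L; chars NL.
Square: 16.4557/2 → 8, 4.2854/1 → 4; chars 84.
Subsquare: 0.4557/0.0833333 → 5 → f, 0.2854/0.0416667 → 6 → g; chars fg.

NL84fg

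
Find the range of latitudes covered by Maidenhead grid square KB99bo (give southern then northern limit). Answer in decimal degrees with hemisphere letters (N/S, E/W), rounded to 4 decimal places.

70.4167° S, 70.3750° S

Field K=10, B=1: +10·20° lon, +1·10° lat → SW at lon 20°, lat -80°.
Square 9, 9: +9·2° lon, +9·1° lat → SW at lon 38°, lat -71°.
Subsquare b=1, o=14: +1·0.0833333° lon, +14·0.0416667° lat → SW at lon 38.0833°, lat -70.4167°.
Cell spans 0.0833333° lon × 0.0416667° lat.
south 70.4167° S, north 70.3750° S.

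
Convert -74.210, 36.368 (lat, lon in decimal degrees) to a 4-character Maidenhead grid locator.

KB85

Add 180° to longitude and 90° to latitude: 216.37, 15.79.
Field: lon ⌊216.37/20⌋ = 10 → K; lat ⌊15.79/10⌋ = 1 → B.
Square: lon ⌊16.37/2⌋ = 8; lat ⌊5.79/1⌋ = 5.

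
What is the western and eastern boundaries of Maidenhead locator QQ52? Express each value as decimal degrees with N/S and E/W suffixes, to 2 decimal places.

Field Q=16, Q=16: +16·20° lon, +16·10° lat → SW at lon 140°, lat 70°.
Square 5, 2: +5·2° lon, +2·1° lat → SW at lon 150°, lat 72°.
Cell spans 2° lon × 1° lat.
west 150.00° E, east 152.00° E.

150.00° E, 152.00° E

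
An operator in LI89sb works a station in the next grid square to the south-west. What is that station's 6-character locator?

LI89ra

Longitude subsquare s = 18; −1 → 17 = r.
Latitude subsquare b = 1; −1 → 0 = a.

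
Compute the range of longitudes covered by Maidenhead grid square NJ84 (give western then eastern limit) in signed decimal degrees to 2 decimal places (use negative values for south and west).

Field N=13, J=9: +13·20° lon, +9·10° lat → SW at lon 80°, lat 0°.
Square 8, 4: +8·2° lon, +4·1° lat → SW at lon 96°, lat 4°.
Cell spans 2° lon × 1° lat.
west 96.00, east 98.00.

96.00, 98.00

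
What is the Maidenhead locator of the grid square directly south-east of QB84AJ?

Longitude subsquare a = 0; +1 → 1 = b.
Latitude subsquare j = 9; −1 → 8 = i.

QB84bi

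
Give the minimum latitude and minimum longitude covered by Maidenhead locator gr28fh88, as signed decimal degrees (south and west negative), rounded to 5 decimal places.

88.32500, -55.51667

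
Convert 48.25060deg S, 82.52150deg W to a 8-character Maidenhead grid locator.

EE81rr79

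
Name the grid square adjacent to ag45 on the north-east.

AG56

Longitude square 4; +1 → 5.
Latitude square 5; +1 → 6.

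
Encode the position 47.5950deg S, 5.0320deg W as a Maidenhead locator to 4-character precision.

Add 180° to longitude and 90° to latitude: 174.97, 42.41.
Field (20°×10°, letters A–R): lon ⌊174.97/20⌋ = 8 → I; lat ⌊42.41/10⌋ = 4 → E.
Square (2°×1°, digits 0–9): lon ⌊14.97/2⌋ = 7; lat ⌊2.41/1⌋ = 2.

IE72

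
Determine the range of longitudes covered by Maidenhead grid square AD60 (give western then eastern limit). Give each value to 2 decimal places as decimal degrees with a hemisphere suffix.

Field A=0, D=3: +0·20° lon, +3·10° lat → SW at lon -180°, lat -60°.
Square 6, 0: +6·2° lon, +0·1° lat → SW at lon -168°, lat -60°.
Cell spans 2° lon × 1° lat.
west 168.00° W, east 166.00° W.

168.00° W, 166.00° W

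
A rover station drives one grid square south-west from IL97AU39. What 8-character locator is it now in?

IL97au28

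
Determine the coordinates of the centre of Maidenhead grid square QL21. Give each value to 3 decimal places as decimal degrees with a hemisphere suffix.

Field Q=16, L=11: +16·20° lon, +11·10° lat → SW at lon 140°, lat 20°.
Square 2, 1: +2·2° lon, +1·1° lat → SW at lon 144°, lat 21°.
Cell spans 2° lon × 1° lat. Centre is SW corner plus half of each.
latitude 21.500° N, longitude 145.000° E.

21.500° N, 145.000° E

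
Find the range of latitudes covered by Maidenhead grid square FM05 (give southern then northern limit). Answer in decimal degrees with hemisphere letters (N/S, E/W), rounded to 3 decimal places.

35.000° N, 36.000° N

Field F=5, M=12: +5·20° lon, +12·10° lat → SW at lon -80°, lat 30°.
Square 0, 5: +0·2° lon, +5·1° lat → SW at lon -80°, lat 35°.
Cell spans 2° lon × 1° lat.
south 35.000° N, north 36.000° N.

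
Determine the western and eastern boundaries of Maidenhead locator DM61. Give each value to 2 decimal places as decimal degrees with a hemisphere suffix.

108.00° W, 106.00° W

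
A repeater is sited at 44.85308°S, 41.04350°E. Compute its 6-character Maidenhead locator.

LE05md

Shift to the Maidenhead origin (180°W, 90°S): lon 221.0435, lat 45.1469.
Field: 221.0435/20 → 11 → L, 45.1469/10 → 4 → E; chars LE.
Square: 1.0435/2 → 0, 5.1469/1 → 5; chars 05.
Subsquare: 1.0435/0.0833333 → 12 → m, 0.1469/0.0416667 → 3 → d; chars md.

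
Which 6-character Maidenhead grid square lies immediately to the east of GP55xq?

GP65aq

Longitude subsquare x = 23; +1 → 24, wraps to 0 = a, carry into square.
Longitude square 5; +1 → 6.
The latitude characters are unchanged.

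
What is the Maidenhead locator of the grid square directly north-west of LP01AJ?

KP91xk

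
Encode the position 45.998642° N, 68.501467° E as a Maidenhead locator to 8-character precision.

Shift to the Maidenhead origin (180°W, 90°S): lon 248.50147, lat 135.99864.
Field: 248.50147/20 → 12 → M, 135.99864/10 → 13 → N; chars MN.
Square: 8.50147/2 → 4, 5.99864/1 → 5; chars 45.
Subsquare: 0.50147/0.0833333 → 6 → g, 0.99864/0.0416667 → 23 → x; chars gx.
Extended square: 0.00147/0.00833333 → 0, 0.04031/0.00416667 → 9; chars 09.

MN45gx09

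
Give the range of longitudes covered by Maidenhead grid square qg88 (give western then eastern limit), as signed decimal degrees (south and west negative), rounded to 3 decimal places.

Field Q=16, G=6: +16·20° lon, +6·10° lat → SW at lon 140°, lat -30°.
Square 8, 8: +8·2° lon, +8·1° lat → SW at lon 156°, lat -22°.
Cell spans 2° lon × 1° lat.
west 156.000, east 158.000.

156.000, 158.000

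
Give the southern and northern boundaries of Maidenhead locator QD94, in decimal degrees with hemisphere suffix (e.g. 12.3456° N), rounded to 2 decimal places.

Field Q=16, D=3: +16·20° lon, +3·10° lat → SW at lon 140°, lat -60°.
Square 9, 4: +9·2° lon, +4·1° lat → SW at lon 158°, lat -56°.
Cell spans 2° lon × 1° lat.
south 56.00° S, north 55.00° S.

56.00° S, 55.00° S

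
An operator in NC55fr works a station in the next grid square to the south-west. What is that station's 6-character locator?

NC55eq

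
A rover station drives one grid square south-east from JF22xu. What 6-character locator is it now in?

JF32at

Longitude subsquare x = 23; +1 → 24, wraps to 0 = a, carry into square.
Longitude square 2; +1 → 3.
Latitude subsquare u = 20; −1 → 19 = t.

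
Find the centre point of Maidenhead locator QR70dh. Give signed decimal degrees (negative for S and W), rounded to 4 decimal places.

80.3125, 154.2917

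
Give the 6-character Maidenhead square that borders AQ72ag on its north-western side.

AQ62xh

Longitude subsquare a = 0; −1 → -1, wraps to 23 = x, carry into square.
Longitude square 7; −1 → 6.
Latitude subsquare g = 6; +1 → 7 = h.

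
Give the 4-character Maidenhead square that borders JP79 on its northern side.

JQ70

Latitude square 9; +1 → 10, wraps to 0, carry into field.
Latitude field P = 15; +1 → 16 = Q.
The longitude characters are unchanged.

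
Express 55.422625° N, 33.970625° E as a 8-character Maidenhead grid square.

KO65xk61

Add 180° to longitude and 90° to latitude: 213.97062, 145.42262.
Field (20°×10°, letters A–R): 213.97062/20 → 10 → K, 145.42262/10 → 14 → O; chars KO.
Square (2°×1°, digits 0–9): 13.97062/2 → 6, 5.42262/1 → 5; chars 65.
Subsquare (5′×2.5′, letters a–x): 1.97062/0.0833333 → 23 → x, 0.42262/0.0416667 → 10 → k; chars xk.
Extended square (30″×15″, digits 0–9): 0.05396/0.00833333 → 6, 0.00596/0.00416667 → 1; chars 61.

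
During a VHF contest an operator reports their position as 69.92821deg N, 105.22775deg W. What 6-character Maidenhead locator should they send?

DP79jw

Offset from 180°W / 90°S: lon 74.7722°, lat 159.9282°.
Field: lon ⌊74.7722/20⌋ = 3 → D; lat ⌊159.9282/10⌋ = 15 → P.
Square: lon ⌊14.7722/2⌋ = 7; lat ⌊9.9282/1⌋ = 9.
Subsquare: lon ⌊0.7722/0.0833333⌋ = 9 → j; lat ⌊0.9282/0.0416667⌋ = 22 → w.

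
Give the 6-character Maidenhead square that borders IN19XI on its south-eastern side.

IN29ah

Longitude subsquare x = 23; +1 → 24, wraps to 0 = a, carry into square.
Longitude square 1; +1 → 2.
Latitude subsquare i = 8; −1 → 7 = h.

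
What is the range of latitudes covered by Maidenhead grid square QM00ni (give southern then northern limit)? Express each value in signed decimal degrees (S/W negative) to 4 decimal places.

Field Q=16, M=12: +16·20° lon, +12·10° lat → SW at lon 140°, lat 30°.
Square 0, 0: +0·2° lon, +0·1° lat → SW at lon 140°, lat 30°.
Subsquare n=13, i=8: +13·0.0833333° lon, +8·0.0416667° lat → SW at lon 141.083°, lat 30.3333°.
Cell spans 0.0833333° lon × 0.0416667° lat.
south 30.3333, north 30.3750.

30.3333, 30.3750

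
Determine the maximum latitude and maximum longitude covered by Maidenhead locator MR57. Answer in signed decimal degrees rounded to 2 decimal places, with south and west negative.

Field M=12, R=17: +12·20° lon, +17·10° lat → SW at lon 60°, lat 80°.
Square 5, 7: +5·2° lon, +7·1° lat → SW at lon 70°, lat 87°.
Cell spans 2° lon × 1° lat. NE corner is SW corner plus one full cell.
latitude 88.00, longitude 72.00.

88.00, 72.00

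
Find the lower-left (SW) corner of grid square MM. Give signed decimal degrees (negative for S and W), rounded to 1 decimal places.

30.0, 60.0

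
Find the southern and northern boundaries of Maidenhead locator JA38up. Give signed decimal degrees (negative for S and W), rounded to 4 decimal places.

-81.3750, -81.3333

Field J=9, A=0: +9·20° lon, +0·10° lat → SW at lon 0°, lat -90°.
Square 3, 8: +3·2° lon, +8·1° lat → SW at lon 6°, lat -82°.
Subsquare u=20, p=15: +20·0.0833333° lon, +15·0.0416667° lat → SW at lon 7.66667°, lat -81.375°.
Cell spans 0.0833333° lon × 0.0416667° lat.
south -81.3750, north -81.3333.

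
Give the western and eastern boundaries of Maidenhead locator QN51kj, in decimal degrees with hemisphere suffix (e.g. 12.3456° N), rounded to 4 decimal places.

150.8333° E, 150.9167° E

Field Q=16, N=13: +16·20° lon, +13·10° lat → SW at lon 140°, lat 40°.
Square 5, 1: +5·2° lon, +1·1° lat → SW at lon 150°, lat 41°.
Subsquare k=10, j=9: +10·0.0833333° lon, +9·0.0416667° lat → SW at lon 150.833°, lat 41.375°.
Cell spans 0.0833333° lon × 0.0416667° lat.
west 150.8333° E, east 150.9167° E.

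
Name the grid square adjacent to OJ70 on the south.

Latitude square 0; −1 → -1, wraps to 9, carry into field.
Latitude field J = 9; −1 → 8 = I.
The longitude characters are unchanged.

OI79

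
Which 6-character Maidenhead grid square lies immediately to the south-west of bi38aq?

BI28xp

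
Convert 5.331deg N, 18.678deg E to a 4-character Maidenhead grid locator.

Offset from 180°W / 90°S: lon 198.68°, lat 95.33°.
Field: lon ⌊198.68/20⌋ = 9 → J; lat ⌊95.33/10⌋ = 9 → J.
Square: lon ⌊18.68/2⌋ = 9; lat ⌊5.33/1⌋ = 5.

JJ95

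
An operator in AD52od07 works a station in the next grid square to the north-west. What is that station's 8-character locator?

AD52nd98

Longitude extended square 0; −1 → -1, wraps to 9, carry into subsquare.
Longitude subsquare o = 14; −1 → 13 = n.
Latitude extended square 7; +1 → 8.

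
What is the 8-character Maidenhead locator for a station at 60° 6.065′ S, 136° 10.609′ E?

PC89cv15

Offset from 180°W / 90°S: lon 316.17682°, lat 29.89892°.
Field: 316.17682/20 → 15 → P, 29.89892/10 → 2 → C; chars PC.
Square: 16.17682/2 → 8, 9.89892/1 → 9; chars 89.
Subsquare: 0.17682/0.0833333 → 2 → c, 0.89892/0.0416667 → 21 → v; chars cv.
Extended square: 0.01015/0.00833333 → 1, 0.02392/0.00416667 → 5; chars 15.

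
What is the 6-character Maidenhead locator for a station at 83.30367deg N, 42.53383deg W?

Shift to the Maidenhead origin (180°W, 90°S): lon 137.4662, lat 173.3037.
Field (20°×10°, letters A–R): 137.4662/20 → 6 → G, 173.3037/10 → 17 → R; chars GR.
Square (2°×1°, digits 0–9): 17.4662/2 → 8, 3.3037/1 → 3; chars 83.
Subsquare (5′×2.5′, letters a–x): 1.4662/0.0833333 → 17 → r, 0.3037/0.0416667 → 7 → h; chars rh.

GR83rh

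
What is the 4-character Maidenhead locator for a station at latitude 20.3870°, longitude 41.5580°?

LL00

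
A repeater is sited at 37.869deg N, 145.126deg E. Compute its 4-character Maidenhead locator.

Offset from 180°W / 90°S: lon 325.13°, lat 127.87°.
Field (20°×10°, letters A–R): lon ⌊325.13/20⌋ = 16 → Q; lat ⌊127.87/10⌋ = 12 → M.
Square (2°×1°, digits 0–9): lon ⌊5.13/2⌋ = 2; lat ⌊7.87/1⌋ = 7.

QM27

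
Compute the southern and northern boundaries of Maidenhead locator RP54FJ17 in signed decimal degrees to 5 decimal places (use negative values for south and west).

Field R=17, P=15: +17·20° lon, +15·10° lat → SW at lon 160°, lat 60°.
Square 5, 4: +5·2° lon, +4·1° lat → SW at lon 170°, lat 64°.
Subsquare f=5, j=9: +5·0.0833333° lon, +9·0.0416667° lat → SW at lon 170.417°, lat 64.375°.
Extended square 1, 7: +1·0.00833333° lon, +7·0.00416667° lat → SW at lon 170.425°, lat 64.4042°.
Cell spans 0.00833333° lon × 0.00416667° lat.
south 64.40417, north 64.40833.

64.40417, 64.40833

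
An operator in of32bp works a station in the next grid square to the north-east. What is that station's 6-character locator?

OF32cq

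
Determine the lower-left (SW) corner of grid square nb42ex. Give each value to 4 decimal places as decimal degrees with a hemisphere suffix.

Field N=13, B=1: +13·20° lon, +1·10° lat → SW at lon 80°, lat -80°.
Square 4, 2: +4·2° lon, +2·1° lat → SW at lon 88°, lat -78°.
Subsquare e=4, x=23: +4·0.0833333° lon, +23·0.0416667° lat → SW at lon 88.3333°, lat -77.0417°.
latitude 77.0417° S, longitude 88.3333° E.

77.0417° S, 88.3333° E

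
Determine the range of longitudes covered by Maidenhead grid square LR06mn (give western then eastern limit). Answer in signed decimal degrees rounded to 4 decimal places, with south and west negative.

41.0000, 41.0833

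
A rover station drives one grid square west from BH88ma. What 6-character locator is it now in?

BH88la

Longitude subsquare m = 12; −1 → 11 = l.
The latitude characters are unchanged.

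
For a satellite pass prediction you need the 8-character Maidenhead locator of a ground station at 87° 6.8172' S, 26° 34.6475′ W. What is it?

Offset from 180°W / 90°S: lon 153.42254°, lat 2.88638°.
Field: lon ⌊153.42254/20⌋ = 7 → H; lat ⌊2.88638/10⌋ = 0 → A.
Square: lon ⌊13.42254/2⌋ = 6; lat ⌊2.88638/1⌋ = 2.
Subsquare: lon ⌊1.42254/0.0833333⌋ = 17 → r; lat ⌊0.88638/0.0416667⌋ = 21 → v.
Extended square: lon ⌊0.00587/0.00833333⌋ = 0; lat ⌊0.01138/0.00416667⌋ = 2.

HA62rv02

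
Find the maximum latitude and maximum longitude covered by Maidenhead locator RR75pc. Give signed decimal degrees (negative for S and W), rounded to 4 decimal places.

85.1250, 175.3333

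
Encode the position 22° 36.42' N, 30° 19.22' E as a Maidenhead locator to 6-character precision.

KL52do

Offset from 180°W / 90°S: lon 210.3203°, lat 112.6070°.
Field (20°×10°, letters A–R): 210.3203/20 → 10 → K, 112.6070/10 → 11 → L; chars KL.
Square (2°×1°, digits 0–9): 10.3203/2 → 5, 2.6070/1 → 2; chars 52.
Subsquare (5′×2.5′, letters a–x): 0.3203/0.0833333 → 3 → d, 0.6070/0.0416667 → 14 → o; chars do.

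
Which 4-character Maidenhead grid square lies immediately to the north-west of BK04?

AK95

Longitude square 0; −1 → -1, wraps to 9, carry into field.
Longitude field B = 1; −1 → 0 = A.
Latitude square 4; +1 → 5.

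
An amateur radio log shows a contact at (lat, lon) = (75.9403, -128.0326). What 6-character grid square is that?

Offset from 180°W / 90°S: lon 51.9674°, lat 165.9403°.
Field (20°×10°, letters A–R): lon ⌊51.9674/20⌋ = 2 → C; lat ⌊165.9403/10⌋ = 16 → Q.
Square (2°×1°, digits 0–9): lon ⌊11.9674/2⌋ = 5; lat ⌊5.9403/1⌋ = 5.
Subsquare (5′×2.5′, letters a–x): lon ⌊1.9674/0.0833333⌋ = 23 → x; lat ⌊0.9403/0.0416667⌋ = 22 → w.

CQ55xw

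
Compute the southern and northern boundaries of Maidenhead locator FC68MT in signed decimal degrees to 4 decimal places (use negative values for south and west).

Field F=5, C=2: +5·20° lon, +2·10° lat → SW at lon -80°, lat -70°.
Square 6, 8: +6·2° lon, +8·1° lat → SW at lon -68°, lat -62°.
Subsquare m=12, t=19: +12·0.0833333° lon, +19·0.0416667° lat → SW at lon -67°, lat -61.2083°.
Cell spans 0.0833333° lon × 0.0416667° lat.
south -61.2083, north -61.1667.

-61.2083, -61.1667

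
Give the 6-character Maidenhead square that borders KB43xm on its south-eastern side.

KB53al

Longitude subsquare x = 23; +1 → 24, wraps to 0 = a, carry into square.
Longitude square 4; +1 → 5.
Latitude subsquare m = 12; −1 → 11 = l.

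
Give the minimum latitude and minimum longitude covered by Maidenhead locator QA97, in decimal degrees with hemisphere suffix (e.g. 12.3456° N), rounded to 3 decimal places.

83.000° S, 158.000° E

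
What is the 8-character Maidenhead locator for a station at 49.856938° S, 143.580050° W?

BE80fd04

Offset from 180°W / 90°S: lon 36.41995°, lat 40.14306°.
Field (20°×10°, letters A–R): lon ⌊36.41995/20⌋ = 1 → B; lat ⌊40.14306/10⌋ = 4 → E.
Square (2°×1°, digits 0–9): lon ⌊16.41995/2⌋ = 8; lat ⌊0.14306/1⌋ = 0.
Subsquare (5′×2.5′, letters a–x): lon ⌊0.41995/0.0833333⌋ = 5 → f; lat ⌊0.14306/0.0416667⌋ = 3 → d.
Extended square (30″×15″, digits 0–9): lon ⌊0.00328/0.00833333⌋ = 0; lat ⌊0.01806/0.00416667⌋ = 4.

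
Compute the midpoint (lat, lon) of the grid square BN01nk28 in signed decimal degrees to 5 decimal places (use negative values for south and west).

Field B=1, N=13: +1·20° lon, +13·10° lat → SW at lon -160°, lat 40°.
Square 0, 1: +0·2° lon, +1·1° lat → SW at lon -160°, lat 41°.
Subsquare n=13, k=10: +13·0.0833333° lon, +10·0.0416667° lat → SW at lon -158.917°, lat 41.4167°.
Extended square 2, 8: +2·0.00833333° lon, +8·0.00416667° lat → SW at lon -158.9°, lat 41.45°.
Cell spans 0.00833333° lon × 0.00416667° lat. Centre is SW corner plus half of each.
latitude 41.45208, longitude -158.89583.

41.45208, -158.89583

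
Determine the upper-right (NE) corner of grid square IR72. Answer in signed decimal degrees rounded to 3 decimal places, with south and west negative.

83.000, -4.000

Field I=8, R=17: +8·20° lon, +17·10° lat → SW at lon -20°, lat 80°.
Square 7, 2: +7·2° lon, +2·1° lat → SW at lon -6°, lat 82°.
Cell spans 2° lon × 1° lat. NE corner is SW corner plus one full cell.
latitude 83.000, longitude -4.000.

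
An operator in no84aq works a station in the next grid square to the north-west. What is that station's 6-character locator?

NO74xr

Longitude subsquare a = 0; −1 → -1, wraps to 23 = x, carry into square.
Longitude square 8; −1 → 7.
Latitude subsquare q = 16; +1 → 17 = r.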